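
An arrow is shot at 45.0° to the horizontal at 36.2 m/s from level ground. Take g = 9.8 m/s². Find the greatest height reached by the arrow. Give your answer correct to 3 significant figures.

Vertical component of launch velocity: v_y = 36.2 sin 45.0° = 25.60 m/s.
At the highest point the vertical velocity is zero, so v_y² = 2 g h_max.
h_max = (25.60)² / (2 × 9.8) = 655.4 / 19.60 = 33.4 m.

33.4 m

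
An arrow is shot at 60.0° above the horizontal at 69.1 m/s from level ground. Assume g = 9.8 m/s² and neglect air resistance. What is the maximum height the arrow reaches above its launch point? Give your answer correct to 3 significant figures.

183 m

Vertical component of launch velocity: v_y = 69.1 sin 60.0° = 59.84 m/s.
At the highest point the vertical velocity is zero, so v_y² = 2 g h_max.
h_max = (59.84)² / (2 × 9.8) = 3581 / 19.60 = 183 m.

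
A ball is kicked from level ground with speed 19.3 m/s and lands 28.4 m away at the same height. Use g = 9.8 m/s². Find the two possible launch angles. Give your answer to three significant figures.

Level-ground range: R = v₀² sin(2θ)/g ⇒ sin 2θ = R g / v₀² = 28.4×9.8/19.3² = 0.7472.
2θ = arcsin(0.7472) = 48.35° or 180° − 48.35° = 131.65°.
So θ = 24.2° or θ = 65.8°.

24.2° and 65.8°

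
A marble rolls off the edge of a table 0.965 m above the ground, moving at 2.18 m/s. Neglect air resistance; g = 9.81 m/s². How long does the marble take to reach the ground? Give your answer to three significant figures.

The horizontal speed doesn't affect the fall. With v_y0 = 0, h = ½ g t².
t = √(2 × 0.965 / 9.81) = √0.1967 = 0.444 s.

0.444 s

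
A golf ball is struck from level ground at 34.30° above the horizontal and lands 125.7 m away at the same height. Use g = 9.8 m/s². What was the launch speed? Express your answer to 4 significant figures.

36.37 m/s

On level ground, R = v₀² sin(2θ) / g, so v₀ = √(R g / sin 2θ).
sin(2 × 34.30°) = 0.9311.
v₀ = √(125.7 × 9.8 / 0.9311) = √1323.0 = 36.37 m/s.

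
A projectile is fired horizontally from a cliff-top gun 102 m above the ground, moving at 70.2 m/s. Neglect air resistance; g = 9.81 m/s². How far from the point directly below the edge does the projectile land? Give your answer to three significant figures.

Initial vertical velocity is zero, so the fall time comes from h = ½ g t²: t = √(2 × 102 / 9.81) = 4.560 s.
Horizontal motion is uniform at 70.2 m/s, so x = 70.2 × 4.560 = 320 m.

320 m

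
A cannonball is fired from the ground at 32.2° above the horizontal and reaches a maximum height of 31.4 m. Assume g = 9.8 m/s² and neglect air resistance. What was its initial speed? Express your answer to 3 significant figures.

46.6 m/s

At maximum height v_y = 0, so (v₀ sin θ)² = 2 g H.
v₀ sin 32.2° = √(2 × 9.8 × 31.4) = 24.81 m/s.
v₀ = 24.81 / sin 32.2° = 24.81 / 0.5329 = 46.6 m/s.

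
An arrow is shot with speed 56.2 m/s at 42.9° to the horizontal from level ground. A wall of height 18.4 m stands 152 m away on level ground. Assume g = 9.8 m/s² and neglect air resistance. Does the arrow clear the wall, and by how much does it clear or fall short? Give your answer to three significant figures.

v_x = 56.2 cos 42.9° = 41.17 m/s; v_y0 = 56.2 sin 42.9° = 38.26 m/s.
Time to reach the wall: t = 152 / 41.17 = 3.692 s.
Height at that point: y = 38.26×3.692 − 4.900×3.692² = 74.46 m.
That is 74.46 − 18.4 = 56.1 m above the top of the wall, so the arrow clears it.

Yes — it clears the wall by 56.1 m.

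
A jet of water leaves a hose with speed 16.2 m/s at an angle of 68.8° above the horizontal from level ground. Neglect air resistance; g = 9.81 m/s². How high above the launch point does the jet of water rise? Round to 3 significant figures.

11.6 m

Vertical component of launch velocity: v_y = 16.2 sin 68.8° = 15.10 m/s.
At the highest point the vertical velocity is zero, so v_y² = 2 g h_max.
h_max = (15.10)² / (2 × 9.81) = 228.0 / 19.62 = 11.6 m.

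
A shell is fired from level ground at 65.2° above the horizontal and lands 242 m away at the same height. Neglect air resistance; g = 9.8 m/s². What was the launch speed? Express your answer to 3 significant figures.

On level ground, R = v₀² sin(2θ) / g, so v₀ = √(R g / sin 2θ).
sin(2 × 65.2°) = 0.7615.
v₀ = √(242 × 9.8 / 0.7615) = √3114 = 55.8 m/s.

55.8 m/s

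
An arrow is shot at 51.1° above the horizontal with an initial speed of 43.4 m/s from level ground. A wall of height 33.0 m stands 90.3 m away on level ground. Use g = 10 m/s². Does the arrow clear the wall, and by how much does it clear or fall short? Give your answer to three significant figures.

Yes — it clears the wall by 24.0 m.

v_x = 43.4 cos 51.1° = 27.25 m/s; v_y0 = 43.4 sin 51.1° = 33.78 m/s.
Time to reach the wall: t = 90.3 / 27.25 = 3.314 s.
Height at that point: y = 33.78×3.314 − 5.000×3.314² = 57.03 m.
That is 57.03 − 33.0 = 24.0 m above the top of the wall, so the arrow clears it.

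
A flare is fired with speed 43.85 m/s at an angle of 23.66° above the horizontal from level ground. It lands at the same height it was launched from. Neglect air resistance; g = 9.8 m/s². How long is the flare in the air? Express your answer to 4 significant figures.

3.591 s

Vertical component: v_y = 43.85 sin 23.66° = 17.597 m/s.
For a projectile landing at launch height, time of flight is t = 2 v_y / g = 2 × 17.597 / 9.8 = 3.591 s.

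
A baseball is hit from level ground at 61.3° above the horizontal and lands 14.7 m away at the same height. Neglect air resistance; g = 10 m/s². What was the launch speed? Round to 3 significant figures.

13.2 m/s

On level ground, R = v₀² sin(2θ) / g, so v₀ = √(R g / sin 2θ).
sin(2 × 61.3°) = 0.8425.
v₀ = √(14.7 × 10 / 0.8425) = √174.5 = 13.2 m/s.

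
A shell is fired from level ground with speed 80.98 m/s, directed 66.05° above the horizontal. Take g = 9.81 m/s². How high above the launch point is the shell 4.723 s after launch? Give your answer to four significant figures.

v_y0 = 80.98 sin 66.05° = 74.008 m/s.
y(t) = v_y0 t − ½ g t² = 74.008×4.723 − 4.905×4.723² = 240.1 m.

240.1 m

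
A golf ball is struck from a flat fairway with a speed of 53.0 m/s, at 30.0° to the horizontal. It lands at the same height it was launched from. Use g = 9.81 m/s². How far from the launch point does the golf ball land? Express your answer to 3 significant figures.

248 m

For level ground, R = v₀² sin(2θ) / g.
sin(2 × 30.0°) = sin 60.00° = 0.8660.
R = (53.0)² × 0.8660 / 9.81 = 248 m.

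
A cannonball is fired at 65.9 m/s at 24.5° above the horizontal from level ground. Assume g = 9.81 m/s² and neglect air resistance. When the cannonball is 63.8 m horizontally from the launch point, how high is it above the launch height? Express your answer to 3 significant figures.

23.5 m

v_x = 65.9 cos 24.5° = 59.97 m/s, v_y0 = 65.9 sin 24.5° = 27.33 m/s.
Time to reach x = 63.8 m: t = x / v_x = 63.8 / 59.97 = 1.064 s.
y = v_y0 t − ½ g t² = 27.33×1.064 − 4.905×1.064² = 23.5 m.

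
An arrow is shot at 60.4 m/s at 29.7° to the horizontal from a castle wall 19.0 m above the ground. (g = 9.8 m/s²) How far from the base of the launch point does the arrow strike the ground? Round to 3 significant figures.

Components: v_x = 60.4 cos 29.7° = 52.47 m/s, v_y = 60.4 sin 29.7° = 29.93 m/s.
Vertical: 0 = 19.0 + 29.93 t − ½(9.8) t² ⇒ 4.900 t² − 29.93 t − 19.0 = 0.
t = [29.93 + √(895.8 + 372.4)] / 9.800 = 6.688 s.
Horizontal: R = v_x · t = 52.47 × 6.688 = 351 m.

351 m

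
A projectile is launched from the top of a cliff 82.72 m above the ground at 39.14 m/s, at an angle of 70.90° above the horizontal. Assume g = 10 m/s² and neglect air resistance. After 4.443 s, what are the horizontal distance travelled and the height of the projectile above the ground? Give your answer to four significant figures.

x = 56.90 m, y = 148.3 m

v_x = 39.14 cos 70.90° = 12.807 m/s; v_y0 = 39.14 sin 70.90° = 36.985 m/s.
x = v_x t = 12.807 × 4.443 = 56.90 m.
y = 82.72 + v_y0 t − ½ g t² = 148.3 m.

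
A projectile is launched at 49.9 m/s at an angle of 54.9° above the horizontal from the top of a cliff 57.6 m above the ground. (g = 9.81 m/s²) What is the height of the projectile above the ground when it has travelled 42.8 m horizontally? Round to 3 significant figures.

v_x = 49.9 cos 54.9° = 28.69 m/s, v_y0 = 49.9 sin 54.9° = 40.83 m/s.
Time to reach x = 42.8 m: t = x / v_x = 42.8 / 28.69 = 1.492 s.
y = 57.6 + v_y0 t − ½ g t² = 57.6 + 40.83×1.492 − 4.905×1.492² = 108 m.

108 m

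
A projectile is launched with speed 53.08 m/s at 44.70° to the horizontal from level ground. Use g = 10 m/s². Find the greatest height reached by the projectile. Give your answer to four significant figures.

69.70 m

Vertical component of launch velocity: v_y = 53.08 sin 44.70° = 37.336 m/s.
At the highest point the vertical velocity is zero, so v_y² = 2 g h_max.
h_max = (37.336)² / (2 × 10) = 1394.0 / 20.00 = 69.70 m.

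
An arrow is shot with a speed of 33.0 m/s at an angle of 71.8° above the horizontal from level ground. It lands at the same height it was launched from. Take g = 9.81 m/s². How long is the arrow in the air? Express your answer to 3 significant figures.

6.39 s

Vertical component: v_y = 33.0 sin 71.8° = 31.35 m/s.
For a projectile landing at launch height, time of flight is t = 2 v_y / g = 2 × 31.35 / 9.81 = 6.39 s.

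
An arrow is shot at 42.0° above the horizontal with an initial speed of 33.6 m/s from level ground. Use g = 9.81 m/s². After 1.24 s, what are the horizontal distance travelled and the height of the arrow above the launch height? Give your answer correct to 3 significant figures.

v_x = 33.6 cos 42.0° = 24.97 m/s; v_y0 = 33.6 sin 42.0° = 22.48 m/s.
x = v_x t = 24.97 × 1.24 = 31.0 m.
y = v_y0 t − ½ g t² = 22.48×1.24 − 4.905×1.24² = 20.3 m.

x = 31.0 m, y = 20.3 m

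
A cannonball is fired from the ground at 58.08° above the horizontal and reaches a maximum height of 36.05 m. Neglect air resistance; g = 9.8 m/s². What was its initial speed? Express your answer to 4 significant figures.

At maximum height v_y = 0, so (v₀ sin θ)² = 2 g H.
v₀ sin 58.08° = √(2 × 9.8 × 36.05) = 26.582 m/s.
v₀ = 26.582 / sin 58.08° = 26.582 / 0.8488 = 31.32 m/s.

31.32 m/s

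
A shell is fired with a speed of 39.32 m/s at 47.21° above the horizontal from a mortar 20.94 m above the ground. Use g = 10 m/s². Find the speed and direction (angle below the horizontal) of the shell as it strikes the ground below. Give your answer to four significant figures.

44.33 m/s at 52.94° below the horizontal

v_x = 39.32 cos 47.21° = 26.711 m/s (constant).
|v_y| at impact = √((28.855)² + 2×10×20.94) = 35.375 m/s.
Speed = √(26.711² + 35.375²) = 44.33 m/s; angle = arctan(35.375/26.711) = 52.94° below horizontal.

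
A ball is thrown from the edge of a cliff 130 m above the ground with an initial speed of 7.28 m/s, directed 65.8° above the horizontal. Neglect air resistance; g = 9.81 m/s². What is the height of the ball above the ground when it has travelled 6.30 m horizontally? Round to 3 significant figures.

122 m

v_x = 7.28 cos 65.8° = 2.984 m/s, v_y0 = 7.28 sin 65.8° = 6.640 m/s.
Time to reach x = 6.30 m: t = x / v_x = 6.30 / 2.984 = 2.111 s.
y = 130 + v_y0 t − ½ g t² = 130 + 6.640×2.111 − 4.905×2.111² = 122 m.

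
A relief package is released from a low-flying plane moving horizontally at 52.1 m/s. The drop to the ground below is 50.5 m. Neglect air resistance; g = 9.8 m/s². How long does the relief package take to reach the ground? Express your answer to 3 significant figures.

The horizontal speed doesn't affect the fall. With v_y0 = 0, h = ½ g t².
t = √(2 × 50.5 / 9.8) = √10.31 = 3.21 s.

3.21 s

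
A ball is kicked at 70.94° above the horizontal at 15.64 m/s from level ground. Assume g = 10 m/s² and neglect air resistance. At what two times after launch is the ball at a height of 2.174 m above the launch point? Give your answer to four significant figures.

v_y0 = 15.64 sin 70.94° = 14.783 m/s.
Set y = v_y0 t − ½ g t² = 2.174: 5.000 t² − 14.783 t + 2.174 = 0.
t = [14.783 ± √(218.54 − 43.480)] / 10 = (14.783 ± 13.231) / 10, giving t = 0.1552 s or t = 2.801 s.
So the ball is at 2.174 m at t = 0.1552 s (rising) and t = 2.801 s (falling).

0.1552 s and 2.801 s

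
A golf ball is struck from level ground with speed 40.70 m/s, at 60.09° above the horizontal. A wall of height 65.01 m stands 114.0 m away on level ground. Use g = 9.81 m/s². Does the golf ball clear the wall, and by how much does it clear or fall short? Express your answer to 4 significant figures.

v_x = 40.70 cos 60.09° = 20.295 m/s; v_y0 = 40.70 sin 60.09° = 35.279 m/s.
Time to reach the wall: t = 114.0 / 20.295 = 5.6171 s.
Height at that point: y = 35.279×5.6171 − 4.905×5.6171² = 43.404 m.
That is 65.01 − 43.404 = 21.61 m below the top of the wall, so the golf ball does not clear it.

No — it falls 21.61 m short of clearing the wall.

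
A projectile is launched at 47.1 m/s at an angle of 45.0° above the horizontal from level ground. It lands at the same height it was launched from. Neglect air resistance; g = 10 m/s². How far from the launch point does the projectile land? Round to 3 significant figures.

222 m

Components: v_x = 47.1 cos 45.0° = 33.30 m/s, v_y = 47.1 sin 45.0° = 33.30 m/s.
Time of flight (same landing height): t = 2 v_y / g = 2 × 33.30 / 10 = 6.660 s.
Range: R = v_x · t = 33.30 × 6.660 = 222 m.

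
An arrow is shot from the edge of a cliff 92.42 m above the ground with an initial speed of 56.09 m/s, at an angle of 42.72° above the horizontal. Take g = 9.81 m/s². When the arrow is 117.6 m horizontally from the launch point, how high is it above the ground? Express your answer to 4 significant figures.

v_x = 56.09 cos 42.72° = 41.208 m/s, v_y0 = 56.09 sin 42.72° = 38.052 m/s.
Time to reach x = 117.6 m: t = x / v_x = 117.6 / 41.208 = 2.8538 s.
y = 92.42 + v_y0 t − ½ g t² = 92.42 + 38.052×2.8538 − 4.905×2.8538² = 161.1 m.

161.1 m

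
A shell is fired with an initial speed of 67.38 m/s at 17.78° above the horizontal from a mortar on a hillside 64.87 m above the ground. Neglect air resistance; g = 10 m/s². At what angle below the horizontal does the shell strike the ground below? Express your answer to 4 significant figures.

v_x = 67.38 cos 17.78° = 64.162 m/s.
At impact |v_y| = √(v_y0² + 2 g h) = √(20.575² + 2×10×64.87) = 41.482 m/s.
Angle below horizontal = arctan(|v_y| / v_x) = arctan(41.482 / 64.162) = 32.88°.

32.88°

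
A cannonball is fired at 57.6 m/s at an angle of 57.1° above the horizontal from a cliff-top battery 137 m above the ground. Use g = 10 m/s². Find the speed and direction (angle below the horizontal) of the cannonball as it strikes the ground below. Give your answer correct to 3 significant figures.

77.8 m/s at 66.3° below the horizontal

v_x = 57.6 cos 57.1° = 31.29 m/s (constant).
|v_y| at impact = √((48.36)² + 2×10×137) = 71.26 m/s.
Speed = √(31.29² + 71.26²) = 77.8 m/s; angle = arctan(71.26/31.29) = 66.3° below horizontal.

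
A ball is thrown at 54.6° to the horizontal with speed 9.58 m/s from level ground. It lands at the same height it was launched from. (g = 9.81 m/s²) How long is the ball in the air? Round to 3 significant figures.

Vertical component: v_y = 9.58 sin 54.6° = 7.809 m/s.
For a projectile landing at launch height, time of flight is t = 2 v_y / g = 2 × 7.809 / 9.81 = 1.59 s.

1.59 s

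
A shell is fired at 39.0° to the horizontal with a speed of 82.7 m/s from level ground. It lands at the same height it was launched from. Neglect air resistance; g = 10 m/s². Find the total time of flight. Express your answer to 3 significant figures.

Vertical component: v_y = 82.7 sin 39.0° = 52.04 m/s.
For a projectile landing at launch height, time of flight is t = 2 v_y / g = 2 × 52.04 / 10 = 10.4 s.

10.4 s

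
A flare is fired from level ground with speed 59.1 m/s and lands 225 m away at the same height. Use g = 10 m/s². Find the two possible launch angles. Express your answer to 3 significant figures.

Level-ground range: R = v₀² sin(2θ)/g ⇒ sin 2θ = R g / v₀² = 225×10/59.1² = 0.6442.
2θ = arcsin(0.6442) = 40.11° or 180° − 40.11° = 139.89°.
So θ = 20.1° or θ = 69.9°.

20.1° and 69.9°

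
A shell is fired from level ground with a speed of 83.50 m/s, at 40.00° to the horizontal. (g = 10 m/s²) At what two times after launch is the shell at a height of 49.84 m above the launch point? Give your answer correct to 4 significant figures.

v_y0 = 83.50 sin 40.00° = 53.673 m/s.
Set y = v_y0 t − ½ g t² = 49.84: 5.000 t² − 53.673 t + 49.84 = 0.
t = [53.673 ± √(2880.8 − 996.80)] / 10 = (53.673 ± 43.405) / 10, giving t = 1.027 s or t = 9.708 s.
So the shell is at 49.84 m at t = 1.027 s (rising) and t = 9.708 s (falling).

1.027 s and 9.708 s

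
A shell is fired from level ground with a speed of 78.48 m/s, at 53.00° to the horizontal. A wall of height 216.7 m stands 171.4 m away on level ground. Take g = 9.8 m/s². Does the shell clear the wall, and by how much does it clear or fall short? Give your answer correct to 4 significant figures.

No — it falls 53.78 m short of clearing the wall.

v_x = 78.48 cos 53.00° = 47.230 m/s; v_y0 = 78.48 sin 53.00° = 62.677 m/s.
Time to reach the wall: t = 171.4 / 47.230 = 3.6290 s.
Height at that point: y = 62.677×3.6290 − 4.900×3.6290² = 162.92 m.
That is 216.7 − 162.92 = 53.78 m below the top of the wall, so the shell does not clear it.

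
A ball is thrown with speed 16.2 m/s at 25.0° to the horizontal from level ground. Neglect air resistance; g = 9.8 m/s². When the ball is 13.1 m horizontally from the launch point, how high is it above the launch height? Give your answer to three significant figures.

v_x = 16.2 cos 25.0° = 14.68 m/s, v_y0 = 16.2 sin 25.0° = 6.846 m/s.
Time to reach x = 13.1 m: t = x / v_x = 13.1 / 14.68 = 0.8924 s.
y = v_y0 t − ½ g t² = 6.846×0.8924 − 4.900×0.8924² = 2.21 m.

2.21 m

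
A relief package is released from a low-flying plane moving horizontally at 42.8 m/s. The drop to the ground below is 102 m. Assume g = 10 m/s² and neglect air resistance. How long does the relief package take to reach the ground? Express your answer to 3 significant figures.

The horizontal speed doesn't affect the fall. With v_y0 = 0, h = ½ g t².
t = √(2 × 102 / 10) = √20.40 = 4.52 s.

4.52 s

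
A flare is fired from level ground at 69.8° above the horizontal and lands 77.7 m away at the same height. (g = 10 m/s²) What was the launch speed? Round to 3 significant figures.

34.6 m/s

On level ground, R = v₀² sin(2θ) / g, so v₀ = √(R g / sin 2θ).
sin(2 × 69.8°) = 0.6481.
v₀ = √(77.7 × 10 / 0.6481) = √1199 = 34.6 m/s.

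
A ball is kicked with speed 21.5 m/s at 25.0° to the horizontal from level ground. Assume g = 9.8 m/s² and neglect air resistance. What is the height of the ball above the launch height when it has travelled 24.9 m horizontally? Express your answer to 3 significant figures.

3.61 m

v_x = 21.5 cos 25.0° = 19.49 m/s, v_y0 = 21.5 sin 25.0° = 9.086 m/s.
Time to reach x = 24.9 m: t = x / v_x = 24.9 / 19.49 = 1.278 s.
y = v_y0 t − ½ g t² = 9.086×1.278 − 4.900×1.278² = 3.61 m.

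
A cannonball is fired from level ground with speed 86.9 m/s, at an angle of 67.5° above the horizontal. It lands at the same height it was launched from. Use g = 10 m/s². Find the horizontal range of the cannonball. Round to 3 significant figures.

For level ground, R = v₀² sin(2θ) / g.
sin(2 × 67.5°) = sin 135.0° = 0.7071.
R = (86.9)² × 0.7071 / 10 = 534 m.

534 m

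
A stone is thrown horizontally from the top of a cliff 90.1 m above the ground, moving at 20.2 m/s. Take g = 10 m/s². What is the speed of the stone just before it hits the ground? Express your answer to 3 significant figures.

47.0 m/s

Fall time: t = √(2 × 90.1 / 10) = 4.245 s.
At impact: v_x = 20.2 m/s (unchanged), v_y = g t = 10 × 4.245 = 42.45 m/s.
Speed = √(v_x² + v_y²) = √(408.0 + 1802) = 47.0 m/s.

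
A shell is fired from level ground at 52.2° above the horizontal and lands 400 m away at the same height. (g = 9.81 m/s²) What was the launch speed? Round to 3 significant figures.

On level ground, R = v₀² sin(2θ) / g, so v₀ = √(R g / sin 2θ).
sin(2 × 52.2°) = 0.9686.
v₀ = √(400 × 9.81 / 0.9686) = √4051 = 63.6 m/s.

63.6 m/s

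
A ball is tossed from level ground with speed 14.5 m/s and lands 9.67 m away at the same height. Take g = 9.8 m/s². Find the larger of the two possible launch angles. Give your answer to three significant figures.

76.6°

Level-ground range: R = v₀² sin(2θ)/g ⇒ sin 2θ = R g / v₀² = 9.67×9.8/14.5² = 0.4507.
2θ = arcsin(0.4507) = 26.79° or 180° − 26.79° = 153.21°.
So θ = 13.4° or θ = 76.6°.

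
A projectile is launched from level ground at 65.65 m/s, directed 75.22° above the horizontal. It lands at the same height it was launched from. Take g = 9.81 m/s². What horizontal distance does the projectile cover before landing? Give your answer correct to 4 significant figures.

216.7 m

For level ground, R = v₀² sin(2θ) / g.
sin(2 × 75.22°) = sin 150.44° = 0.4933.
R = (65.65)² × 0.4933 / 9.81 = 216.7 m.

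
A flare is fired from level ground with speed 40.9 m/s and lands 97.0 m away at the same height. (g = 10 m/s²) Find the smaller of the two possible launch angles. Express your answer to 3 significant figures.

17.7°

Level-ground range: R = v₀² sin(2θ)/g ⇒ sin 2θ = R g / v₀² = 97.0×10/40.9² = 0.5799.
2θ = arcsin(0.5799) = 35.44° or 180° − 35.44° = 144.56°.
So θ = 17.7° or θ = 72.3°.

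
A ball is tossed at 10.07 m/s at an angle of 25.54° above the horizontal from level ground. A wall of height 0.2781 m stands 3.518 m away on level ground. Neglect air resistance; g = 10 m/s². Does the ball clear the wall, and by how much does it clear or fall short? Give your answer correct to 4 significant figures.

Yes — it clears the wall by 0.6533 m.

v_x = 10.07 cos 25.54° = 9.0860 m/s; v_y0 = 10.07 sin 25.54° = 4.3416 m/s.
Time to reach the wall: t = 3.518 / 9.0860 = 0.38719 s.
Height at that point: y = 4.3416×0.38719 − 5.000×0.38719² = 0.93144 m.
That is 0.93144 − 0.2781 = 0.6533 m above the top of the wall, so the ball clears it.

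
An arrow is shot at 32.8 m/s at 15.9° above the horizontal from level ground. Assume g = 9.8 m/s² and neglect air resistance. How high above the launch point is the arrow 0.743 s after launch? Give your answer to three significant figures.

3.97 m

v_y0 = 32.8 sin 15.9° = 8.986 m/s.
y(t) = v_y0 t − ½ g t² = 8.986×0.743 − 4.900×0.743² = 3.97 m.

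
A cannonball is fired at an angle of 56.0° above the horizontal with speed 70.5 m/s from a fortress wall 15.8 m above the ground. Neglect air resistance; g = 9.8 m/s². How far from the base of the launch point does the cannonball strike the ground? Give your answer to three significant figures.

481 m

Components: v_x = 70.5 cos 56.0° = 39.42 m/s, v_y = 70.5 sin 56.0° = 58.45 m/s.
Vertical: 0 = 15.8 + 58.45 t − ½(9.8) t² ⇒ 4.900 t² − 58.45 t − 15.8 = 0.
t = [58.45 + √(3416 + 309.7)] / 9.800 = 12.19 s.
Horizontal: R = v_x · t = 39.42 × 12.19 = 481 m.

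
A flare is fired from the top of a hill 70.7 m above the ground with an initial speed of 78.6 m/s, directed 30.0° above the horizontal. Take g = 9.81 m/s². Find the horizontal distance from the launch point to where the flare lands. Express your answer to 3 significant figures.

648 m

Components: v_x = 78.6 cos 30.0° = 68.07 m/s, v_y = 78.6 sin 30.0° = 39.30 m/s.
Vertical: 0 = 70.7 + 39.30 t − ½(9.81) t² ⇒ 4.905 t² − 39.30 t − 70.7 = 0.
t = [39.30 + √(1544 + 1387)] / 9.810 = 9.525 s.
Horizontal: R = v_x · t = 68.07 × 9.525 = 648 m.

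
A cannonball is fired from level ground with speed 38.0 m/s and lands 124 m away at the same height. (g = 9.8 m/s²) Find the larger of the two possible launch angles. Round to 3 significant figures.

Level-ground range: R = v₀² sin(2θ)/g ⇒ sin 2θ = R g / v₀² = 124×9.8/38.0² = 0.8416.
2θ = arcsin(0.8416) = 57.31° or 180° − 57.31° = 122.69°.
So θ = 28.7° or θ = 61.3°.

61.3°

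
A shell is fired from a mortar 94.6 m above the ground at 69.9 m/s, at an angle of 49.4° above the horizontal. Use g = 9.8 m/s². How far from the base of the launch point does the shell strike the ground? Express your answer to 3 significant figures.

Components: v_x = 69.9 cos 49.4° = 45.49 m/s, v_y = 69.9 sin 49.4° = 53.07 m/s.
Vertical: 0 = 94.6 + 53.07 t − ½(9.8) t² ⇒ 4.900 t² − 53.07 t − 94.6 = 0.
t = [53.07 + √(2816 + 1854)] / 9.800 = 12.39 s.
Horizontal: R = v_x · t = 45.49 × 12.39 = 564 m.

564 m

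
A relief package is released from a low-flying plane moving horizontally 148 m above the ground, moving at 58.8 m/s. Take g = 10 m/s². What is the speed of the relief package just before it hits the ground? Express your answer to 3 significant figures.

Fall time: t = √(2 × 148 / 10) = 5.441 s.
At impact: v_x = 58.8 m/s (unchanged), v_y = g t = 10 × 5.441 = 54.41 m/s.
Speed = √(v_x² + v_y²) = √(3457 + 2960) = 80.1 m/s.

80.1 m/s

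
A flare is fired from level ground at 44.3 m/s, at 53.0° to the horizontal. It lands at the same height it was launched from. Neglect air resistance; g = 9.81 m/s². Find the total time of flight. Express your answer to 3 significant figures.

7.21 s

Vertical component: v_y = 44.3 sin 53.0° = 35.38 m/s.
For a projectile landing at launch height, time of flight is t = 2 v_y / g = 2 × 35.38 / 9.81 = 7.21 s.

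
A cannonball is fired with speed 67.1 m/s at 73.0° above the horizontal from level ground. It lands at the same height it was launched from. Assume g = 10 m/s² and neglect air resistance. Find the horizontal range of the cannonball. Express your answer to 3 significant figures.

252 m

Components: v_x = 67.1 cos 73.0° = 19.62 m/s, v_y = 67.1 sin 73.0° = 64.17 m/s.
Time of flight (same landing height): t = 2 v_y / g = 2 × 64.17 / 10 = 12.83 s.
Range: R = v_x · t = 19.62 × 12.83 = 252 m.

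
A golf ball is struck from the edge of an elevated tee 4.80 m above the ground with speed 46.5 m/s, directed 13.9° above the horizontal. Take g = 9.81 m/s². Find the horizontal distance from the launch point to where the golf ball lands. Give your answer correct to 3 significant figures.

119 m

Components: v_x = 46.5 cos 13.9° = 45.14 m/s, v_y = 46.5 sin 13.9° = 11.17 m/s.
Vertical: 0 = 4.80 + 11.17 t − ½(9.81) t² ⇒ 4.905 t² − 11.17 t − 4.80 = 0.
t = [11.17 + √(124.8 + 94.18)] / 9.810 = 2.647 s.
Horizontal: R = v_x · t = 45.14 × 2.647 = 119 m.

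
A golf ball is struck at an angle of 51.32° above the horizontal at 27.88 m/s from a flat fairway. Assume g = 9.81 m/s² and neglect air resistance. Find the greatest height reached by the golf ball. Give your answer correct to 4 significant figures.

Vertical component of launch velocity: v_y = 27.88 sin 51.32° = 21.764 m/s.
At the highest point the vertical velocity is zero, so v_y² = 2 g h_max.
h_max = (21.764)² / (2 × 9.81) = 473.67 / 19.62 = 24.14 m.

24.14 m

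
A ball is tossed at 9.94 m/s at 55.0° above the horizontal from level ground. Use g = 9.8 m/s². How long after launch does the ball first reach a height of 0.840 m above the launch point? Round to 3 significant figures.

v_y0 = 9.94 sin 55.0° = 8.142 m/s.
Set y = v_y0 t − ½ g t² = 0.840: 4.900 t² − 8.142 t + 0.840 = 0.
t = [8.142 ± √(66.29 − 16.46)] / 9.8 = (8.142 ± 7.059) / 9.8, giving t = 0.111 s or t = 1.55 s.
The ball is on the way up at the first time, so t = 0.111 s.

0.111 s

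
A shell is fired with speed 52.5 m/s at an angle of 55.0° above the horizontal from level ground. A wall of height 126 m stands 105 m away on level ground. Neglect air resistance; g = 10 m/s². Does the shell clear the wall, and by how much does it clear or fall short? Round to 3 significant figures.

No — it falls 36.8 m short of clearing the wall.

v_x = 52.5 cos 55.0° = 30.11 m/s; v_y0 = 52.5 sin 55.0° = 43.01 m/s.
Time to reach the wall: t = 105 / 30.11 = 3.487 s.
Height at that point: y = 43.01×3.487 − 5.000×3.487² = 89.18 m.
That is 126 − 89.18 = 36.8 m below the top of the wall, so the shell does not clear it.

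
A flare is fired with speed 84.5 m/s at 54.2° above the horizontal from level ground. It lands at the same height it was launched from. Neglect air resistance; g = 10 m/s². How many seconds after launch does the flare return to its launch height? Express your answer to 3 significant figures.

Vertical component: v_y = 84.5 sin 54.2° = 68.53 m/s.
For a projectile landing at launch height, time of flight is t = 2 v_y / g = 2 × 68.53 / 10 = 13.7 s.

13.7 s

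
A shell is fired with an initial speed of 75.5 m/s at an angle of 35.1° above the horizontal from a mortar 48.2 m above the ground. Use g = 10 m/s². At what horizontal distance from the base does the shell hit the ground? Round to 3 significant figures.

598 m

Components: v_x = 75.5 cos 35.1° = 61.77 m/s, v_y = 75.5 sin 35.1° = 43.41 m/s.
Vertical: 0 = 48.2 + 43.41 t − ½(10) t² ⇒ 5.000 t² − 43.41 t − 48.2 = 0.
t = [43.41 + √(1884 + 964.0)] / 10.00 = 9.678 s.
Horizontal: R = v_x · t = 61.77 × 9.678 = 598 m.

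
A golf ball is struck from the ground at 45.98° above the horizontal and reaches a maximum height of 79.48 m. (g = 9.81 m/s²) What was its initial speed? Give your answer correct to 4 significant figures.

At maximum height v_y = 0, so (v₀ sin θ)² = 2 g H.
v₀ sin 45.98° = √(2 × 9.81 × 79.48) = 39.489 m/s.
v₀ = 39.489 / sin 45.98° = 39.489 / 0.7191 = 54.91 m/s.

54.91 m/s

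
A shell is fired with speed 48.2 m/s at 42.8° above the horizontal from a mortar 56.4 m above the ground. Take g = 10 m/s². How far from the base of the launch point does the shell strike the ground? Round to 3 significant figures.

Components: v_x = 48.2 cos 42.8° = 35.37 m/s, v_y = 48.2 sin 42.8° = 32.75 m/s.
Vertical: 0 = 56.4 + 32.75 t − ½(10) t² ⇒ 5.000 t² − 32.75 t − 56.4 = 0.
t = [32.75 + √(1073 + 1128)] / 10.00 = 7.966 s.
Horizontal: R = v_x · t = 35.37 × 7.966 = 282 m.

282 m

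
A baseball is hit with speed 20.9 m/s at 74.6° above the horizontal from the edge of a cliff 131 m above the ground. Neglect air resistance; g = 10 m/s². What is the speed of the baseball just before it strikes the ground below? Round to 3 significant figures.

55.3 m/s

v_x = 20.9 cos 74.6° = 5.550 m/s is unchanged throughout.
For the vertical component, v_y² = v_y0² + 2 g h = (20.15)² + 2×10×131 = 3026, so |v_y| = 55.01 m/s.
Impact speed = √(v_x² + v_y²) = √(30.80 + 3026) = 55.3 m/s.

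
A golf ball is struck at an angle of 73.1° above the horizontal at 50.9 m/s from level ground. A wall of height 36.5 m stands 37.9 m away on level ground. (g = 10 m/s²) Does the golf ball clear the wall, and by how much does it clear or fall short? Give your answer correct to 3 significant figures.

v_x = 50.9 cos 73.1° = 14.80 m/s; v_y0 = 50.9 sin 73.1° = 48.70 m/s.
Time to reach the wall: t = 37.9 / 14.80 = 2.561 s.
Height at that point: y = 48.70×2.561 − 5.000×2.561² = 91.93 m.
That is 91.93 − 36.5 = 55.4 m above the top of the wall, so the golf ball clears it.

Yes — it clears the wall by 55.4 m.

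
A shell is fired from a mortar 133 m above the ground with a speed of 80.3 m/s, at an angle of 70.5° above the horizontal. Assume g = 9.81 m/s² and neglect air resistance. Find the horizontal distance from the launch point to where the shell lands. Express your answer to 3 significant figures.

456 m

Components: v_x = 80.3 cos 70.5° = 26.80 m/s, v_y = 80.3 sin 70.5° = 75.69 m/s.
Vertical: 0 = 133 + 75.69 t − ½(9.81) t² ⇒ 4.905 t² − 75.69 t − 133 = 0.
t = [75.69 + √(5729 + 2609)] / 9.810 = 17.02 s.
Horizontal: R = v_x · t = 26.80 × 17.02 = 456 m.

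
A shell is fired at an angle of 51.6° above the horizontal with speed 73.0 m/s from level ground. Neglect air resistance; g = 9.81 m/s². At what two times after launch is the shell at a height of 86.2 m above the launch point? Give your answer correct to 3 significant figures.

v_y0 = 73.0 sin 51.6° = 57.21 m/s.
Set y = v_y0 t − ½ g t² = 86.2: 4.905 t² − 57.21 t + 86.2 = 0.
t = [57.21 ± √(3273 − 1691)] / 9.81 = (57.21 ± 39.77) / 9.81, giving t = 1.78 s or t = 9.89 s.
So the shell is at 86.2 m at t = 1.78 s (rising) and t = 9.89 s (falling).

1.78 s and 9.89 s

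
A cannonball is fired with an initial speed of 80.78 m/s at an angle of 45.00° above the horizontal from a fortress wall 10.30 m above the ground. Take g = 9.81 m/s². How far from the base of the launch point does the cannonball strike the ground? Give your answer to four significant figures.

Components: v_x = 80.78 cos 45.00° = 57.120 m/s, v_y = 80.78 sin 45.00° = 57.120 m/s.
Vertical: 0 = 10.30 + 57.120 t − ½(9.81) t² ⇒ 4.905 t² − 57.120 t − 10.30 = 0.
t = [57.120 + √(3262.7 + 202.09)] / 9.810 = 11.823 s.
Horizontal: R = v_x · t = 57.120 × 11.823 = 675.3 m.

675.3 m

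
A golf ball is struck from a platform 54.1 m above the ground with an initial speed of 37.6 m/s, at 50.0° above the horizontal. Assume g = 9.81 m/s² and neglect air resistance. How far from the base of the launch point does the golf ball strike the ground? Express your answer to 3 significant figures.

178 m

Components: v_x = 37.6 cos 50.0° = 24.17 m/s, v_y = 37.6 sin 50.0° = 28.80 m/s.
Vertical: 0 = 54.1 + 28.80 t − ½(9.81) t² ⇒ 4.905 t² − 28.80 t − 54.1 = 0.
t = [28.80 + √(829.4 + 1061)] / 9.810 = 7.368 s.
Horizontal: R = v_x · t = 24.17 × 7.368 = 178 m.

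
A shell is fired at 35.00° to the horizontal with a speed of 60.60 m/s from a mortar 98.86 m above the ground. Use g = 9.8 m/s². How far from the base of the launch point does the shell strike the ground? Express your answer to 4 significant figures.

Components: v_x = 60.60 cos 35.00° = 49.641 m/s, v_y = 60.60 sin 35.00° = 34.759 m/s.
Vertical: 0 = 98.86 + 34.759 t − ½(9.8) t² ⇒ 4.900 t² − 34.759 t − 98.86 = 0.
t = [34.759 + √(1208.2 + 1937.7)] / 9.800 = 9.2701 s.
Horizontal: R = v_x · t = 49.641 × 9.2701 = 460.2 m.

460.2 m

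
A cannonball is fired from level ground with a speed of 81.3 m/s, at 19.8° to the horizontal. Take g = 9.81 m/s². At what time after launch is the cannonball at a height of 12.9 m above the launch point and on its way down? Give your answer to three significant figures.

5.10 s

v_y0 = 81.3 sin 19.8° = 27.54 m/s.
Set y = v_y0 t − ½ g t² = 12.9: 4.905 t² − 27.54 t + 12.9 = 0.
t = [27.54 ± √(758.5 − 253.1)] / 9.81 = (27.54 ± 22.48) / 9.81, giving t = 0.516 s or t = 5.10 s.
On the way down corresponds to the larger root: t = 5.10 s.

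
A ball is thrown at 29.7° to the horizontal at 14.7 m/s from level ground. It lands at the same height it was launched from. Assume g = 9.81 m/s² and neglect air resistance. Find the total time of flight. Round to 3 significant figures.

1.48 s

Vertical component: v_y = 14.7 sin 29.7° = 7.283 m/s.
For a projectile landing at launch height, time of flight is t = 2 v_y / g = 2 × 7.283 / 9.81 = 1.48 s.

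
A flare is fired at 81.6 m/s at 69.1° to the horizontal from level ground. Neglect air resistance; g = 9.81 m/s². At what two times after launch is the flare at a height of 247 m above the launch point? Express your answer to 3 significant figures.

4.60 s and 10.9 s

v_y0 = 81.6 sin 69.1° = 76.23 m/s.
Set y = v_y0 t − ½ g t² = 247: 4.905 t² − 76.23 t + 247 = 0.
t = [76.23 ± √(5811 − 4846)] / 9.81 = (76.23 ± 31.06) / 9.81, giving t = 4.60 s or t = 10.9 s.
So the flare is at 247 m at t = 4.60 s (rising) and t = 10.9 s (falling).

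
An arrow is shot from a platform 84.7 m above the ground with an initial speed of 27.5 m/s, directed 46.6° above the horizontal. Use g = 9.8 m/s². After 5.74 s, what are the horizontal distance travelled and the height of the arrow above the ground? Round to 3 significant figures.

v_x = 27.5 cos 46.6° = 18.89 m/s; v_y0 = 27.5 sin 46.6° = 19.98 m/s.
x = v_x t = 18.89 × 5.74 = 108 m.
y = 84.7 + v_y0 t − ½ g t² = 37.9 m.

x = 108 m, y = 37.9 m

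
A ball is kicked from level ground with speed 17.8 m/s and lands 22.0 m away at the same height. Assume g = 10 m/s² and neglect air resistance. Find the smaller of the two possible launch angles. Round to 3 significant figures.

22.0°

Level-ground range: R = v₀² sin(2θ)/g ⇒ sin 2θ = R g / v₀² = 22.0×10/17.8² = 0.6944.
2θ = arcsin(0.6944) = 43.98° or 180° − 43.98° = 136.02°.
So θ = 22.0° or θ = 68.0°.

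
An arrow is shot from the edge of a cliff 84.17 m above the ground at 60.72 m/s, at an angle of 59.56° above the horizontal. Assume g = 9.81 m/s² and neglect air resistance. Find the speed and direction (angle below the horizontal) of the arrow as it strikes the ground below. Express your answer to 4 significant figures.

v_x = 60.72 cos 59.56° = 30.763 m/s (constant).
|v_y| at impact = √((52.350)² + 2×9.81×84.17) = 66.272 m/s.
Speed = √(30.763² + 66.272²) = 73.06 m/s; angle = arctan(66.272/30.763) = 65.10° below horizontal.

73.06 m/s at 65.10° below the horizontal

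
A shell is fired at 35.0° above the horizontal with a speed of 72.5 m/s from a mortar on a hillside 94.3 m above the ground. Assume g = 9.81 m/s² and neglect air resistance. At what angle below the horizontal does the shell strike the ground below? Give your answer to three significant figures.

v_x = 72.5 cos 35.0° = 59.39 m/s.
At impact |v_y| = √(v_y0² + 2 g h) = √(41.58² + 2×9.81×94.3) = 59.83 m/s.
Angle below horizontal = arctan(|v_y| / v_x) = arctan(59.83 / 59.39) = 45.2°.

45.2°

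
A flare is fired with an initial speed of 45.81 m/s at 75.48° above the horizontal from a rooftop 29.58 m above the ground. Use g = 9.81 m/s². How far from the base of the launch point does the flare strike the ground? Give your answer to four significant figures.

Components: v_x = 45.81 cos 75.48° = 11.485 m/s, v_y = 45.81 sin 75.48° = 44.347 m/s.
Vertical: 0 = 29.58 + 44.347 t − ½(9.81) t² ⇒ 4.905 t² − 44.347 t − 29.58 = 0.
t = [44.347 + √(1966.7 + 580.36)] / 9.810 = 9.6652 s.
Horizontal: R = v_x · t = 11.485 × 9.6652 = 111.0 m.

111.0 m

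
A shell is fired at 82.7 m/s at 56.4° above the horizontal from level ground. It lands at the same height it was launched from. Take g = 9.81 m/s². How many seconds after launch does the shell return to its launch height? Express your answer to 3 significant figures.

14.0 s

Vertical component: v_y = 82.7 sin 56.4° = 68.88 m/s.
For a projectile landing at launch height, time of flight is t = 2 v_y / g = 2 × 68.88 / 9.81 = 14.0 s.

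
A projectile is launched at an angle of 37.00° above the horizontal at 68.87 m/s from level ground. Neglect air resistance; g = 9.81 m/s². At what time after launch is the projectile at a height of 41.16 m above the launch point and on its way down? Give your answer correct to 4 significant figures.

v_y0 = 68.87 sin 37.00° = 41.447 m/s.
Set y = v_y0 t − ½ g t² = 41.16: 4.905 t² − 41.447 t + 41.16 = 0.
t = [41.447 ± √(1717.9 − 807.56)] / 9.81 = (41.447 ± 30.172) / 9.81, giving t = 1.149 s or t = 7.301 s.
On the way down corresponds to the larger root: t = 7.301 s.

7.301 s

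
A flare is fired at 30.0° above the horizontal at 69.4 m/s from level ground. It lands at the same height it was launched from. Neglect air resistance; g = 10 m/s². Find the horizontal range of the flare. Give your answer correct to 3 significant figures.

For level ground, R = v₀² sin(2θ) / g.
sin(2 × 30.0°) = sin 60.00° = 0.8660.
R = (69.4)² × 0.8660 / 10 = 417 m.

417 m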